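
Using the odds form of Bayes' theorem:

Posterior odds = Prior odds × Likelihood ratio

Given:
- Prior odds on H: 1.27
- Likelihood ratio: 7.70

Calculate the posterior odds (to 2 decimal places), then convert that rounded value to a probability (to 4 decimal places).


Step 1: Calculate posterior odds
Posterior odds = Prior odds × LR
               = 1.27 × 7.70
               = 9.78

Step 2: Convert to probability
P(H|E) = Posterior odds / (1 + Posterior odds)
       = 9.78 / (1 + 9.78)
       = 9.78 / 10.78
       = 0.9072

The evidence increased P(H) from 0.5595 to 0.9072.


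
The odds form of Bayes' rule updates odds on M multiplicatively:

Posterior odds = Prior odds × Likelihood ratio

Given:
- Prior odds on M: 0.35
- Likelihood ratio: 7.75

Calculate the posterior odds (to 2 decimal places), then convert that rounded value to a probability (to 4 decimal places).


Step 1: Calculate posterior odds
Posterior odds = Prior odds × LR
               = 0.35 × 7.75
               = 2.71

Step 2: Convert to probability
P(M|E) = Posterior odds / (1 + Posterior odds)
       = 2.71 / (1 + 2.71)
       = 2.71 / 3.71
       = 0.7305

The evidence increased P(M) from 0.2593 to 0.7305.


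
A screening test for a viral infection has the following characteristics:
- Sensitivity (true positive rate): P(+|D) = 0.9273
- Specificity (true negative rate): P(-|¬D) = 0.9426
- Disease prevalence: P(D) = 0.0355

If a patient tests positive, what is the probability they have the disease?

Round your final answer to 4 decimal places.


Let D = has disease, + = positive test

Given:
- P(D) = 0.0355 (prevalence)
- P(+|D) = 0.9273 (sensitivity)
- P(-|¬D) = 0.9426 (specificity)
- P(+|¬D) = 0.0574 (false positive rate = 1 - specificity)

Step 1: Find P(+)
P(+) = P(+|D)P(D) + P(+|¬D)P(¬D)
     = 0.9273 × 0.0355 + 0.0574 × 0.9645
     = 0.03291915 + 0.05536230
     = 0.08828145

Step 2: Apply Bayes' theorem for P(D|+)
P(D|+) = P(+|D)P(D) / P(+)
       = 0.03291915 / 0.08828145
       = 0.3729


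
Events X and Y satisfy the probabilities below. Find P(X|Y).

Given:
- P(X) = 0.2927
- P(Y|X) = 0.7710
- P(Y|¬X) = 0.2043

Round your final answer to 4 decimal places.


Bayes' theorem: P(X|Y) = P(Y|X) × P(X) / P(Y)

Step 1: Calculate P(Y) using law of total probability
P(Y) = P(Y|X)P(X) + P(Y|¬X)P(¬X)
     = 0.7710 × 0.2927 + 0.2043 × 0.7073
     = 0.22567170 + 0.14450139
     = 0.37017309

Step 2: Apply Bayes' theorem
P(X|Y) = P(Y|X) × P(X) / P(Y)
       = 0.22567170 / 0.37017309
       = 0.6096


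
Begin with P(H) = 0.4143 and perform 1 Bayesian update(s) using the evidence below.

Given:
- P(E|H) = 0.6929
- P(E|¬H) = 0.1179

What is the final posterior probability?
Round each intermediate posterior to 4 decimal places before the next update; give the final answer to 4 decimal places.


Sequential Bayesian updating:

Initial prior: P(H) = 0.4143

Update 1:
  P(E) = 0.6929 × 0.4143 + 0.1179 × 0.5857 = 0.28706847 + 0.06905403 = 0.35612250
  P(H|E) = 0.28706847 / 0.35612250 = 0.8061

Final posterior: 0.8061


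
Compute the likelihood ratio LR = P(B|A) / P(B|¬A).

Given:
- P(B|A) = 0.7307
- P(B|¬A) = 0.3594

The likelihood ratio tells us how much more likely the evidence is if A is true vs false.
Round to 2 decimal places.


Likelihood Ratio (LR) = P(B|A) / P(B|¬A)

LR = 0.7307 / 0.3594
   = 2.03

The evidence is 2.03 times more likely if A is true than if A is false.
LR > 1, so observing B raises the odds in favor of A.


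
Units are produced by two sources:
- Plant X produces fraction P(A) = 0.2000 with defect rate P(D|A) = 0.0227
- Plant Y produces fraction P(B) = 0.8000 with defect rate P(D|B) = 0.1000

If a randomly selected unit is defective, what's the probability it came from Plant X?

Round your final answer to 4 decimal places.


Let A = from Plant X, D = defective

Given:
- P(A) = 0.2000, P(B) = 0.8000
- P(D|A) = 0.0227, P(D|B) = 0.1000

Step 1: Find P(D)
P(D) = P(D|A)P(A) + P(D|B)P(B)
     = 0.0227 × 0.2000 + 0.1000 × 0.8000
     = 0.00454000 + 0.08000000
     = 0.08454000

Step 2: Apply Bayes' theorem
P(A|D) = P(D|A)P(A) / P(D)
       = 0.00454000 / 0.08454000
       = 0.0537


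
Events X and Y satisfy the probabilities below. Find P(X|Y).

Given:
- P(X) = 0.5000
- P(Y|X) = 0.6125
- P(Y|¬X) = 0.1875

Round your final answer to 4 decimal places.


Bayes' theorem: P(X|Y) = P(Y|X) × P(X) / P(Y)

Step 1: Calculate P(Y) using law of total probability
P(Y) = P(Y|X)P(X) + P(Y|¬X)P(¬X)
     = 0.6125 × 0.5000 + 0.1875 × 0.5000
     = 0.30625000 + 0.09375000
     = 0.40000000

Step 2: Apply Bayes' theorem
P(X|Y) = P(Y|X) × P(X) / P(Y)
       = 0.30625000 / 0.40000000
       = 0.7656


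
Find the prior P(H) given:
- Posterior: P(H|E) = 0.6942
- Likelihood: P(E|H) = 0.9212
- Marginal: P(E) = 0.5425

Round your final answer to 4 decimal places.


From Bayes' theorem: P(H|E) = P(E|H) × P(H) / P(E)

Rearranging for P(H):
P(H) = P(H|E) × P(E) / P(E|H)
     = 0.6942 × 0.5425 / 0.9212
     = 0.37660350 / 0.9212
     = 0.4088


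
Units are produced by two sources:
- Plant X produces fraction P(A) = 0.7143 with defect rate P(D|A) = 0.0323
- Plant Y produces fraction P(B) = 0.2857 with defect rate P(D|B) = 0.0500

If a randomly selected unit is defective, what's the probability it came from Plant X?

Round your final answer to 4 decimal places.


Let A = from Plant X, D = defective

Given:
- P(A) = 0.7143, P(B) = 0.2857
- P(D|A) = 0.0323, P(D|B) = 0.0500

Step 1: Find P(D)
P(D) = P(D|A)P(A) + P(D|B)P(B)
     = 0.0323 × 0.7143 + 0.0500 × 0.2857
     = 0.02307189 + 0.01428500
     = 0.03735689

Step 2: Apply Bayes' theorem
P(A|D) = P(D|A)P(A) / P(D)
       = 0.02307189 / 0.03735689
       = 0.6176


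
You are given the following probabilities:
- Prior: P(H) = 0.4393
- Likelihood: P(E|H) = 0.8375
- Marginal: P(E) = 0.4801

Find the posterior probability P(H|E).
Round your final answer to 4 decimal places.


Using Bayes' theorem:

P(H|E) = P(E|H) × P(H) / P(E)
       = 0.8375 × 0.4393 / 0.4801
       = 0.36791375 / 0.4801
       = 0.7663

The evidence strengthens our belief in H.
Prior: 0.4393 → Posterior: 0.7663


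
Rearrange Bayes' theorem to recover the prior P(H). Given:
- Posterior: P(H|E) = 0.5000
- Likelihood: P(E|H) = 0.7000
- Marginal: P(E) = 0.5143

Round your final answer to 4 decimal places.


From Bayes' theorem: P(H|E) = P(E|H) × P(H) / P(E)

Rearranging for P(H):
P(H) = P(H|E) × P(E) / P(E|H)
     = 0.5000 × 0.5143 / 0.7000
     = 0.25715000 / 0.7000
     = 0.3674


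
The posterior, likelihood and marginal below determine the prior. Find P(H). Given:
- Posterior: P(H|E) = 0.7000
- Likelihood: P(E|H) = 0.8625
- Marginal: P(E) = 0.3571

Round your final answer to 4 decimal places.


From Bayes' theorem: P(H|E) = P(E|H) × P(H) / P(E)

Rearranging for P(H):
P(H) = P(H|E) × P(E) / P(E|H)
     = 0.7000 × 0.3571 / 0.8625
     = 0.24997000 / 0.8625
     = 0.2898


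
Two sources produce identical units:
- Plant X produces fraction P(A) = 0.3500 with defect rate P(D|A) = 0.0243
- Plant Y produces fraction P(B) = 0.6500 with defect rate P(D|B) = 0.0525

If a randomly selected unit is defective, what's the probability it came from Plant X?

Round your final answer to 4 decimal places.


Let A = from Plant X, D = defective

Given:
- P(A) = 0.3500, P(B) = 0.6500
- P(D|A) = 0.0243, P(D|B) = 0.0525

Step 1: Find P(D)
P(D) = P(D|A)P(A) + P(D|B)P(B)
     = 0.0243 × 0.3500 + 0.0525 × 0.6500
     = 0.00850500 + 0.03412500
     = 0.04263000

Step 2: Apply Bayes' theorem
P(A|D) = P(D|A)P(A) / P(D)
       = 0.00850500 / 0.04263000
       = 0.1995


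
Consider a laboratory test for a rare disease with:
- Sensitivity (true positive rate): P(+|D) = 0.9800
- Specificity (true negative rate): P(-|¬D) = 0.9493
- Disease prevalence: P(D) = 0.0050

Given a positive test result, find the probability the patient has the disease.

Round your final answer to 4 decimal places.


Let D = has disease, + = positive test

Given:
- P(D) = 0.0050 (prevalence)
- P(+|D) = 0.9800 (sensitivity)
- P(-|¬D) = 0.9493 (specificity)
- P(+|¬D) = 0.0507 (false positive rate = 1 - specificity)

Step 1: Find P(+)
P(+) = P(+|D)P(D) + P(+|¬D)P(¬D)
     = 0.9800 × 0.0050 + 0.0507 × 0.9950
     = 0.00490000 + 0.05044650
     = 0.05534650

Step 2: Apply Bayes' theorem for P(D|+)
P(D|+) = P(+|D)P(D) / P(+)
       = 0.00490000 / 0.05534650
       = 0.0885


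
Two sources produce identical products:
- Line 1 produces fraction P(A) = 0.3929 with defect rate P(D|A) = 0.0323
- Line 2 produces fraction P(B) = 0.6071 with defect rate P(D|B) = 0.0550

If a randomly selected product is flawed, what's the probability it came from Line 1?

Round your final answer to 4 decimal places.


Let A = from Line 1, D = flawed

Given:
- P(A) = 0.3929, P(B) = 0.6071
- P(D|A) = 0.0323, P(D|B) = 0.0550

Step 1: Find P(D)
P(D) = P(D|A)P(A) + P(D|B)P(B)
     = 0.0323 × 0.3929 + 0.0550 × 0.6071
     = 0.01269067 + 0.03339050
     = 0.04608117

Step 2: Apply Bayes' theorem
P(A|D) = P(D|A)P(A) / P(D)
       = 0.01269067 / 0.04608117
       = 0.2754


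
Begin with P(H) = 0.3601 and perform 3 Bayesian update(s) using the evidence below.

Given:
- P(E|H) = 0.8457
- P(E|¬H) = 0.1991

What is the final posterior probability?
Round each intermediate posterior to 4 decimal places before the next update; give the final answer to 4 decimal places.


Sequential Bayesian updating:

Initial prior: P(H) = 0.3601

Update 1:
  P(E) = 0.8457 × 0.3601 + 0.1991 × 0.6399 = 0.30453657 + 0.12740409 = 0.43194066
  P(H|E) = 0.30453657 / 0.43194066 = 0.7050

Update 2:
  P(E) = 0.8457 × 0.7050 + 0.1991 × 0.2950 = 0.59621850 + 0.05873450 = 0.65495300
  P(H|E) = 0.59621850 / 0.65495300 = 0.9103

Update 3:
  P(E) = 0.8457 × 0.9103 + 0.1991 × 0.0897 = 0.76984071 + 0.01785927 = 0.78769998
  P(H|E) = 0.76984071 / 0.78769998 = 0.9773

Final posterior: 0.9773


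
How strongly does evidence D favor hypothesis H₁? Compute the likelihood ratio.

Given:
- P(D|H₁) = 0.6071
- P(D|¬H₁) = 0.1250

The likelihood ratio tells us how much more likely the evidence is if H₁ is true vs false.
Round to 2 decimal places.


Likelihood Ratio (LR) = P(D|H₁) / P(D|¬H₁)

LR = 0.6071 / 0.1250
   = 4.86

The evidence is 4.86 times more likely if H₁ is true than if H₁ is false.
LR > 1, so observing D raises the odds in favor of H₁.


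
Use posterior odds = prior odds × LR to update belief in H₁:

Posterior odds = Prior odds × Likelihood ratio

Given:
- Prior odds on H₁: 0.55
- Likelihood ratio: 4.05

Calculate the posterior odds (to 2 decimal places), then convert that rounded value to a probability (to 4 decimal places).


Step 1: Calculate posterior odds
Posterior odds = Prior odds × LR
               = 0.55 × 4.05
               = 2.23

Step 2: Convert to probability
P(H₁|E) = Posterior odds / (1 + Posterior odds)
       = 2.23 / (1 + 2.23)
       = 2.23 / 3.23
       = 0.6904

The evidence increased P(H₁) from 0.3548 to 0.6904.


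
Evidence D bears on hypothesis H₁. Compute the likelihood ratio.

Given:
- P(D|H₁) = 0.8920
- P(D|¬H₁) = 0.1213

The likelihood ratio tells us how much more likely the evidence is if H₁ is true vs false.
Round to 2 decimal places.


Likelihood Ratio (LR) = P(D|H₁) / P(D|¬H₁)

LR = 0.8920 / 0.1213
   = 7.35

The evidence is 7.35 times more likely if H₁ is true than if H₁ is false.
Because LR exceeds 1, D is evidence for H₁.


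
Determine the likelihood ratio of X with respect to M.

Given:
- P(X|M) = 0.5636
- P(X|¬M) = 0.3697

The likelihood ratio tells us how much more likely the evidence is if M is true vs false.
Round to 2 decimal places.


Likelihood Ratio (LR) = P(X|M) / P(X|¬M)

LR = 0.5636 / 0.3697
   = 1.52

The evidence is 1.52 times more likely if M is true than if M is false.
Since LR > 1, the evidence supports M over ¬M.


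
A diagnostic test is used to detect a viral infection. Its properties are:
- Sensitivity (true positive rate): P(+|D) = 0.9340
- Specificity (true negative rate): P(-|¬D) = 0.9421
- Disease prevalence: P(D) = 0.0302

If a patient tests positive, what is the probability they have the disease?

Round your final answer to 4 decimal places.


Let D = has disease, + = positive test

Given:
- P(D) = 0.0302 (prevalence)
- P(+|D) = 0.9340 (sensitivity)
- P(-|¬D) = 0.9421 (specificity)
- P(+|¬D) = 0.0579 (false positive rate = 1 - specificity)

Step 1: Find P(+)
P(+) = P(+|D)P(D) + P(+|¬D)P(¬D)
     = 0.9340 × 0.0302 + 0.0579 × 0.9698
     = 0.02820680 + 0.05615142
     = 0.08435822

Step 2: Apply Bayes' theorem for P(D|+)
P(D|+) = P(+|D)P(D) / P(+)
       = 0.02820680 / 0.08435822
       = 0.3344


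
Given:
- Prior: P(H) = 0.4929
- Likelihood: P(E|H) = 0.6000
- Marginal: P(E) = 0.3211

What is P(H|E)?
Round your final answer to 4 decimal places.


Using Bayes' theorem:

P(H|E) = P(E|H) × P(H) / P(E)
       = 0.6000 × 0.4929 / 0.3211
       = 0.29574000 / 0.3211
       = 0.9210

The evidence strengthens our belief in H.
Prior: 0.4929 → Posterior: 0.9210


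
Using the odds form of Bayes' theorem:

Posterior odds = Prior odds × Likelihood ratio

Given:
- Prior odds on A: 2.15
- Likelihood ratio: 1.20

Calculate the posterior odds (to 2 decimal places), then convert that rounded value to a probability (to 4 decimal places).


Step 1: Calculate posterior odds
Posterior odds = Prior odds × LR
               = 2.15 × 1.20
               = 2.58

Step 2: Convert to probability
P(A|E) = Posterior odds / (1 + Posterior odds)
       = 2.58 / (1 + 2.58)
       = 2.58 / 3.58
       = 0.7207

The evidence increased P(A) from 0.6825 to 0.7207.


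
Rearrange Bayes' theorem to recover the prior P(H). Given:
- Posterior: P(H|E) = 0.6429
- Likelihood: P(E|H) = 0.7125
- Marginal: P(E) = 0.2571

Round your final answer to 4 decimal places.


From Bayes' theorem: P(H|E) = P(E|H) × P(H) / P(E)

Rearranging for P(H):
P(H) = P(H|E) × P(E) / P(E|H)
     = 0.6429 × 0.2571 / 0.7125
     = 0.16528959 / 0.7125
     = 0.2320


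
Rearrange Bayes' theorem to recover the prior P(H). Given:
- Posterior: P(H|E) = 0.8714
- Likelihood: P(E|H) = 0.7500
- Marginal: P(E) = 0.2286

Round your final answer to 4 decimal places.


From Bayes' theorem: P(H|E) = P(E|H) × P(H) / P(E)

Rearranging for P(H):
P(H) = P(H|E) × P(E) / P(E|H)
     = 0.8714 × 0.2286 / 0.7500
     = 0.19920204 / 0.7500
     = 0.2656


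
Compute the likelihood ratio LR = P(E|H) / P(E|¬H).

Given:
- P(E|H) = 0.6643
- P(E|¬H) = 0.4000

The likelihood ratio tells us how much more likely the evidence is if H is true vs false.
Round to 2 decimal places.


Likelihood Ratio (LR) = P(E|H) / P(E|¬H)

LR = 0.6643 / 0.4000
   = 1.66

The evidence is 1.66 times more likely if H is true than if H is false.
Because LR exceeds 1, E is evidence for H.


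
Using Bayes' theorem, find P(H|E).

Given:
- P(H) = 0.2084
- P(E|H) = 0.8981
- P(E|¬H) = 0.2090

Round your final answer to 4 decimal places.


Bayes' theorem: P(H|E) = P(E|H) × P(H) / P(E)

Step 1: Calculate P(E) using law of total probability
P(E) = P(E|H)P(H) + P(E|¬H)P(¬H)
     = 0.8981 × 0.2084 + 0.2090 × 0.7916
     = 0.18716404 + 0.16544440
     = 0.35260844

Step 2: Apply Bayes' theorem
P(H|E) = P(E|H) × P(H) / P(E)
       = 0.18716404 / 0.35260844
       = 0.5308


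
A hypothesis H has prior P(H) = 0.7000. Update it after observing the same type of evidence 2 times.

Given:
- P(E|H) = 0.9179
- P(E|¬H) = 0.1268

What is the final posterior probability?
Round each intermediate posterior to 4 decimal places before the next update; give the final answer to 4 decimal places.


Sequential Bayesian updating:

Initial prior: P(H) = 0.7000

Update 1:
  P(E) = 0.9179 × 0.7000 + 0.1268 × 0.3000 = 0.64253000 + 0.03804000 = 0.68057000
  P(H|E) = 0.64253000 / 0.68057000 = 0.9441

Update 2:
  P(E) = 0.9179 × 0.9441 + 0.1268 × 0.0559 = 0.86658939 + 0.00708812 = 0.87367751
  P(H|E) = 0.86658939 / 0.87367751 = 0.9919

Final posterior: 0.9919


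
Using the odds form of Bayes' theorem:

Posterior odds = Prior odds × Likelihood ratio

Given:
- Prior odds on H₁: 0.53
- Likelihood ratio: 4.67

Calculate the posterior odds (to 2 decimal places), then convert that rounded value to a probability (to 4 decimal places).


Step 1: Calculate posterior odds
Posterior odds = Prior odds × LR
               = 0.53 × 4.67
               = 2.48

Step 2: Convert to probability
P(H₁|E) = Posterior odds / (1 + Posterior odds)
       = 2.48 / (1 + 2.48)
       = 2.48 / 3.48
       = 0.7126

The evidence increased P(H₁) from 0.3464 to 0.7126.


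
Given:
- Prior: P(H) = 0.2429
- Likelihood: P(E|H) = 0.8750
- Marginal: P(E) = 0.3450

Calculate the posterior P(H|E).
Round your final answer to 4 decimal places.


Using Bayes' theorem:

P(H|E) = P(E|H) × P(H) / P(E)
       = 0.8750 × 0.2429 / 0.3450
       = 0.21253750 / 0.3450
       = 0.6161

The evidence strengthens our belief in H.
Prior: 0.2429 → Posterior: 0.6161


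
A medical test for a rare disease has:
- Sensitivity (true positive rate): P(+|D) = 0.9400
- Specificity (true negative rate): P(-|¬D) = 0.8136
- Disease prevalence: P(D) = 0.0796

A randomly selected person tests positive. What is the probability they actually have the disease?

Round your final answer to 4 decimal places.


Let D = has disease, + = positive test

Given:
- P(D) = 0.0796 (prevalence)
- P(+|D) = 0.9400 (sensitivity)
- P(-|¬D) = 0.8136 (specificity)
- P(+|¬D) = 0.1864 (false positive rate = 1 - specificity)

Step 1: Find P(+)
P(+) = P(+|D)P(D) + P(+|¬D)P(¬D)
     = 0.9400 × 0.0796 + 0.1864 × 0.9204
     = 0.07482400 + 0.17156256
     = 0.24638656

Step 2: Apply Bayes' theorem for P(D|+)
P(D|+) = P(+|D)P(D) / P(+)
       = 0.07482400 / 0.24638656
       = 0.3037


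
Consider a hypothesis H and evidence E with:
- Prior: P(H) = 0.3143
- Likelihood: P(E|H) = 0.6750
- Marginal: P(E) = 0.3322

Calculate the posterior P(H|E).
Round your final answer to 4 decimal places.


Using Bayes' theorem:

P(H|E) = P(E|H) × P(H) / P(E)
       = 0.6750 × 0.3143 / 0.3322
       = 0.21215250 / 0.3322
       = 0.6386

The evidence strengthens our belief in H.
Prior: 0.3143 → Posterior: 0.6386


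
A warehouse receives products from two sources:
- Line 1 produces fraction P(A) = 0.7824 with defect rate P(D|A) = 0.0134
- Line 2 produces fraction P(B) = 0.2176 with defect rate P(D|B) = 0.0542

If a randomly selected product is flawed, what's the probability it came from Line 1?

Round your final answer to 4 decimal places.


Let A = from Line 1, D = flawed

Given:
- P(A) = 0.7824, P(B) = 0.2176
- P(D|A) = 0.0134, P(D|B) = 0.0542

Step 1: Find P(D)
P(D) = P(D|A)P(A) + P(D|B)P(B)
     = 0.0134 × 0.7824 + 0.0542 × 0.2176
     = 0.01048416 + 0.01179392
     = 0.02227808

Step 2: Apply Bayes' theorem
P(A|D) = P(D|A)P(A) / P(D)
       = 0.01048416 / 0.02227808
       = 0.4706


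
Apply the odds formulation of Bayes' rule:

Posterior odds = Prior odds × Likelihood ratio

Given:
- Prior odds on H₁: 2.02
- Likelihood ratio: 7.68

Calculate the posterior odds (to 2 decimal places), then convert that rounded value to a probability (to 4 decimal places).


Step 1: Calculate posterior odds
Posterior odds = Prior odds × LR
               = 2.02 × 7.68
               = 15.51

Step 2: Convert to probability
P(H₁|E) = Posterior odds / (1 + Posterior odds)
       = 15.51 / (1 + 15.51)
       = 15.51 / 16.51
       = 0.9394

The evidence increased P(H₁) from 0.6689 to 0.9394.


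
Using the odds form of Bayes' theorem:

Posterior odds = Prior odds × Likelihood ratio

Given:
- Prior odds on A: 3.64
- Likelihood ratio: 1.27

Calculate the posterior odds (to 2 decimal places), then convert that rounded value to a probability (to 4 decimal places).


Step 1: Calculate posterior odds
Posterior odds = Prior odds × LR
               = 3.64 × 1.27
               = 4.62

Step 2: Convert to probability
P(A|E) = Posterior odds / (1 + Posterior odds)
       = 4.62 / (1 + 4.62)
       = 4.62 / 5.62
       = 0.8221

The evidence increased P(A) from 0.7845 to 0.8221.


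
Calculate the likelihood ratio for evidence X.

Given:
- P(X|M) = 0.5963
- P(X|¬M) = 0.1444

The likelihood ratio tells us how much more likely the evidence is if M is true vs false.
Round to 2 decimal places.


Likelihood Ratio (LR) = P(X|M) / P(X|¬M)

LR = 0.5963 / 0.1444
   = 4.13

The evidence is 4.13 times more likely if M is true than if M is false.
Because LR exceeds 1, X is evidence for M.


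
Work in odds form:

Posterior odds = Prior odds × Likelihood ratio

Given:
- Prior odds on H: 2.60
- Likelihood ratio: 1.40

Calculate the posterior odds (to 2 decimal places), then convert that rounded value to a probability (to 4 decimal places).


Step 1: Calculate posterior odds
Posterior odds = Prior odds × LR
               = 2.60 × 1.40
               = 3.64

Step 2: Convert to probability
P(H|E) = Posterior odds / (1 + Posterior odds)
       = 3.64 / (1 + 3.64)
       = 3.64 / 4.64
       = 0.7845

The evidence increased P(H) from 0.7222 to 0.7845.


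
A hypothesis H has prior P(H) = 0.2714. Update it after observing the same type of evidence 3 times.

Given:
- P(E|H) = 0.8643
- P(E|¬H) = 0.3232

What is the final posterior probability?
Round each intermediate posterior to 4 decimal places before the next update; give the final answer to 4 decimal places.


Sequential Bayesian updating:

Initial prior: P(H) = 0.2714

Update 1:
  P(E) = 0.8643 × 0.2714 + 0.3232 × 0.7286 = 0.23457102 + 0.23548352 = 0.47005454
  P(H|E) = 0.23457102 / 0.47005454 = 0.4990

Update 2:
  P(E) = 0.8643 × 0.4990 + 0.3232 × 0.5010 = 0.43128570 + 0.16192320 = 0.59320890
  P(H|E) = 0.43128570 / 0.59320890 = 0.7270

Update 3:
  P(E) = 0.8643 × 0.7270 + 0.3232 × 0.2730 = 0.62834610 + 0.08823360 = 0.71657970
  P(H|E) = 0.62834610 / 0.71657970 = 0.8769

Final posterior: 0.8769


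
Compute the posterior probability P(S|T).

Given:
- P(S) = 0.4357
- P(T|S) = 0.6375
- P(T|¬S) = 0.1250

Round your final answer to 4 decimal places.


Bayes' theorem: P(S|T) = P(T|S) × P(S) / P(T)

Step 1: Calculate P(T) using law of total probability
P(T) = P(T|S)P(S) + P(T|¬S)P(¬S)
     = 0.6375 × 0.4357 + 0.1250 × 0.5643
     = 0.27775875 + 0.07053750
     = 0.34829625

Step 2: Apply Bayes' theorem
P(S|T) = P(T|S) × P(S) / P(T)
       = 0.27775875 / 0.34829625
       = 0.7975


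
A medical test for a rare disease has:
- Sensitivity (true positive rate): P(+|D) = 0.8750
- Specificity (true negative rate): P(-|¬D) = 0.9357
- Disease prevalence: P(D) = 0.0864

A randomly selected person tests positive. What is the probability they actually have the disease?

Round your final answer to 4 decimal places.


Let D = has disease, + = positive test

Given:
- P(D) = 0.0864 (prevalence)
- P(+|D) = 0.8750 (sensitivity)
- P(-|¬D) = 0.9357 (specificity)
- P(+|¬D) = 0.0643 (false positive rate = 1 - specificity)

Step 1: Find P(+)
P(+) = P(+|D)P(D) + P(+|¬D)P(¬D)
     = 0.8750 × 0.0864 + 0.0643 × 0.9136
     = 0.07560000 + 0.05874448
     = 0.13434448

Step 2: Apply Bayes' theorem for P(D|+)
P(D|+) = P(+|D)P(D) / P(+)
       = 0.07560000 / 0.13434448
       = 0.5627


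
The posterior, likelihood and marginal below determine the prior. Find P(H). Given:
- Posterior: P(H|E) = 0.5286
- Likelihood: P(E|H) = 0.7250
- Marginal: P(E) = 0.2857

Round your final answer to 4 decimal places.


From Bayes' theorem: P(H|E) = P(E|H) × P(H) / P(E)

Rearranging for P(H):
P(H) = P(H|E) × P(E) / P(E|H)
     = 0.5286 × 0.2857 / 0.7250
     = 0.15102102 / 0.7250
     = 0.2083


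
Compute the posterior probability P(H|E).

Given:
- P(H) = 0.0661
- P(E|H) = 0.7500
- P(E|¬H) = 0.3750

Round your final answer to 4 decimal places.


Bayes' theorem: P(H|E) = P(E|H) × P(H) / P(E)

Step 1: Calculate P(E) using law of total probability
P(E) = P(E|H)P(H) + P(E|¬H)P(¬H)
     = 0.7500 × 0.0661 + 0.3750 × 0.9339
     = 0.04957500 + 0.35021250
     = 0.39978750

Step 2: Apply Bayes' theorem
P(H|E) = P(E|H) × P(H) / P(E)
       = 0.04957500 / 0.39978750
       = 0.1240


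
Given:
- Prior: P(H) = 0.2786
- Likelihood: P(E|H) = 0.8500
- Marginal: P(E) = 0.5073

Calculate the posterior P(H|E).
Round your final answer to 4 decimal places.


Using Bayes' theorem:

P(H|E) = P(E|H) × P(H) / P(E)
       = 0.8500 × 0.2786 / 0.5073
       = 0.23681000 / 0.5073
       = 0.4668

The evidence strengthens our belief in H.
Prior: 0.2786 → Posterior: 0.4668


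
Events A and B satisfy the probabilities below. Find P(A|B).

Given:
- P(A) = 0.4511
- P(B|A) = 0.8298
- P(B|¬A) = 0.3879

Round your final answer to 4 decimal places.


Bayes' theorem: P(A|B) = P(B|A) × P(A) / P(B)

Step 1: Calculate P(B) using law of total probability
P(B) = P(B|A)P(A) + P(B|¬A)P(¬A)
     = 0.8298 × 0.4511 + 0.3879 × 0.5489
     = 0.37432278 + 0.21291831
     = 0.58724109

Step 2: Apply Bayes' theorem
P(A|B) = P(B|A) × P(A) / P(B)
       = 0.37432278 / 0.58724109
       = 0.6374


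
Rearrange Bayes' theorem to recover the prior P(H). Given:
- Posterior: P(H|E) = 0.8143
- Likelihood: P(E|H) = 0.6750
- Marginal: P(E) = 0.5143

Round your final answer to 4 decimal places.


From Bayes' theorem: P(H|E) = P(E|H) × P(H) / P(E)

Rearranging for P(H):
P(H) = P(H|E) × P(E) / P(E|H)
     = 0.8143 × 0.5143 / 0.6750
     = 0.41879449 / 0.6750
     = 0.6204


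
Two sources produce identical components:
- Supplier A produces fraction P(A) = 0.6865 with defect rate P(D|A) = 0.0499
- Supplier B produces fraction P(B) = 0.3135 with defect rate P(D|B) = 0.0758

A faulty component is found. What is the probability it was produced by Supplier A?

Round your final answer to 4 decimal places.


Let A = from Supplier A, D = faulty

Given:
- P(A) = 0.6865, P(B) = 0.3135
- P(D|A) = 0.0499, P(D|B) = 0.0758

Step 1: Find P(D)
P(D) = P(D|A)P(A) + P(D|B)P(B)
     = 0.0499 × 0.6865 + 0.0758 × 0.3135
     = 0.03425635 + 0.02376330
     = 0.05801965

Step 2: Apply Bayes' theorem
P(A|D) = P(D|A)P(A) / P(D)
       = 0.03425635 / 0.05801965
       = 0.5904


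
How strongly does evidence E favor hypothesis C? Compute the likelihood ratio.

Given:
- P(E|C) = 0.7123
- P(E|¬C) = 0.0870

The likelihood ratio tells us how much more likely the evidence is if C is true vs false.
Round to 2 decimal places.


Likelihood Ratio (LR) = P(E|C) / P(E|¬C)

LR = 0.7123 / 0.0870
   = 8.19

The evidence is 8.19 times more likely if C is true than if C is false.
Because LR exceeds 1, E is evidence for C.


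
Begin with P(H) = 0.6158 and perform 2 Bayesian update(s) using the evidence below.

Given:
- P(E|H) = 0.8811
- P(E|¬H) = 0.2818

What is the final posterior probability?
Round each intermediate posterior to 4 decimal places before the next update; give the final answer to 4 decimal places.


Sequential Bayesian updating:

Initial prior: P(H) = 0.6158

Update 1:
  P(E) = 0.8811 × 0.6158 + 0.2818 × 0.3842 = 0.54258138 + 0.10826756 = 0.65084894
  P(H|E) = 0.54258138 / 0.65084894 = 0.8337

Update 2:
  P(E) = 0.8811 × 0.8337 + 0.2818 × 0.1663 = 0.73457307 + 0.04686334 = 0.78143641
  P(H|E) = 0.73457307 / 0.78143641 = 0.9400

Final posterior: 0.9400


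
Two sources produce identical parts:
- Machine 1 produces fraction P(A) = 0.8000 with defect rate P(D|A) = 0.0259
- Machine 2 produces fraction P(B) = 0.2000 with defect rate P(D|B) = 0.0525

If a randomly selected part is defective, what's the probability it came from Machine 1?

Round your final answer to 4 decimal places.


Let A = from Machine 1, D = defective

Given:
- P(A) = 0.8000, P(B) = 0.2000
- P(D|A) = 0.0259, P(D|B) = 0.0525

Step 1: Find P(D)
P(D) = P(D|A)P(A) + P(D|B)P(B)
     = 0.0259 × 0.8000 + 0.0525 × 0.2000
     = 0.02072000 + 0.01050000
     = 0.03122000

Step 2: Apply Bayes' theorem
P(A|D) = P(D|A)P(A) / P(D)
       = 0.02072000 / 0.03122000
       = 0.6637


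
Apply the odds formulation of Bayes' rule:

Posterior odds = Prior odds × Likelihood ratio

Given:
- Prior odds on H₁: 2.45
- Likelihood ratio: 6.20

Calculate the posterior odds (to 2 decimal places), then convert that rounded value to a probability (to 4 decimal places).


Step 1: Calculate posterior odds
Posterior odds = Prior odds × LR
               = 2.45 × 6.20
               = 15.19

Step 2: Convert to probability
P(H₁|E) = Posterior odds / (1 + Posterior odds)
       = 15.19 / (1 + 15.19)
       = 15.19 / 16.19
       = 0.9382

The evidence increased P(H₁) from 0.7101 to 0.9382.


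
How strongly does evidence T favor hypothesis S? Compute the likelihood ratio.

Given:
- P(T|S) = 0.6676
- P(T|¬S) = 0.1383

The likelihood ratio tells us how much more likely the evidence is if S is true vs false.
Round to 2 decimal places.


Likelihood Ratio (LR) = P(T|S) / P(T|¬S)

LR = 0.6676 / 0.1383
   = 4.83

The evidence is 4.83 times more likely if S is true than if S is false.
Since LR > 1, the evidence supports S over ¬S.


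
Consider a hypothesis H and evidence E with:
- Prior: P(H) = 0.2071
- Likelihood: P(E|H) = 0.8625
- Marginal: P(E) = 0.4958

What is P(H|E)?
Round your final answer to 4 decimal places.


Using Bayes' theorem:

P(H|E) = P(E|H) × P(H) / P(E)
       = 0.8625 × 0.2071 / 0.4958
       = 0.17862375 / 0.4958
       = 0.3603

The evidence strengthens our belief in H.
Prior: 0.2071 → Posterior: 0.3603


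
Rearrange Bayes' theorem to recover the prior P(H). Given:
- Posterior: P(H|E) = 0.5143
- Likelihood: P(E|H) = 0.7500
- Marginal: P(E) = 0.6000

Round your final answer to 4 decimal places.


From Bayes' theorem: P(H|E) = P(E|H) × P(H) / P(E)

Rearranging for P(H):
P(H) = P(H|E) × P(E) / P(E|H)
     = 0.5143 × 0.6000 / 0.7500
     = 0.30858000 / 0.7500
     = 0.4114


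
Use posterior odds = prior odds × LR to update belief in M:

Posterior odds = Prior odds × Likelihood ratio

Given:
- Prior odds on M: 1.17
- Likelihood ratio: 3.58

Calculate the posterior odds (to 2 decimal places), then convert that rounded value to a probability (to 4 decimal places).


Step 1: Calculate posterior odds
Posterior odds = Prior odds × LR
               = 1.17 × 3.58
               = 4.19

Step 2: Convert to probability
P(M|E) = Posterior odds / (1 + Posterior odds)
       = 4.19 / (1 + 4.19)
       = 4.19 / 5.19
       = 0.8073

The evidence increased P(M) from 0.5392 to 0.8073.


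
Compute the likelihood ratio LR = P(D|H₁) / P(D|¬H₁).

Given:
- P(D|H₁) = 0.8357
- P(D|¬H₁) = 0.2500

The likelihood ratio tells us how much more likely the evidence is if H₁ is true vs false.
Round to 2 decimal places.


Likelihood Ratio (LR) = P(D|H₁) / P(D|¬H₁)

LR = 0.8357 / 0.2500
   = 3.34

The evidence is 3.34 times more likely if H₁ is true than if H₁ is false.
LR > 1, so observing D raises the odds in favor of H₁.


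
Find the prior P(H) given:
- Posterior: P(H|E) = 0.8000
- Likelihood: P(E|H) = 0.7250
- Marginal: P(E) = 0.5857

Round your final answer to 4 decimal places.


From Bayes' theorem: P(H|E) = P(E|H) × P(H) / P(E)

Rearranging for P(H):
P(H) = P(H|E) × P(E) / P(E|H)
     = 0.8000 × 0.5857 / 0.7250
     = 0.46856000 / 0.7250
     = 0.6463


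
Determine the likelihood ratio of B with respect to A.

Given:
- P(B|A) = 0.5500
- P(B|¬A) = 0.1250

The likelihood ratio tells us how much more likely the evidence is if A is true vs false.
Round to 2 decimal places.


Likelihood Ratio (LR) = P(B|A) / P(B|¬A)

LR = 0.5500 / 0.1250
   = 4.40

The evidence is 4.40 times more likely if A is true than if A is false.
Since LR > 1, the evidence supports A over ¬A.


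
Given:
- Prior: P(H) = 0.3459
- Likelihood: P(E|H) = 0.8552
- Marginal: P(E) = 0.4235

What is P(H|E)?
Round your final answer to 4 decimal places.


Using Bayes' theorem:

P(H|E) = P(E|H) × P(H) / P(E)
       = 0.8552 × 0.3459 / 0.4235
       = 0.29581368 / 0.4235
       = 0.6985

The evidence strengthens our belief in H.
Prior: 0.3459 → Posterior: 0.6985


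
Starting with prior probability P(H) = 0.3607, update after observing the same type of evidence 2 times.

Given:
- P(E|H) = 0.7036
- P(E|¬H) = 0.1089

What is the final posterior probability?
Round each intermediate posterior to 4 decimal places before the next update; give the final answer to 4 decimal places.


Sequential Bayesian updating:

Initial prior: P(H) = 0.3607

Update 1:
  P(E) = 0.7036 × 0.3607 + 0.1089 × 0.6393 = 0.25378852 + 0.06961977 = 0.32340829
  P(H|E) = 0.25378852 / 0.32340829 = 0.7847

Update 2:
  P(E) = 0.7036 × 0.7847 + 0.1089 × 0.2153 = 0.55211492 + 0.02344617 = 0.57556109
  P(H|E) = 0.55211492 / 0.57556109 = 0.9593

Final posterior: 0.9593


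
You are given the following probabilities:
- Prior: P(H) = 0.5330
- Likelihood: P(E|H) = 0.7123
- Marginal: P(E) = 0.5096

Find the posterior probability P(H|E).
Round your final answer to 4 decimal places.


Using Bayes' theorem:

P(H|E) = P(E|H) × P(H) / P(E)
       = 0.7123 × 0.5330 / 0.5096
       = 0.37965590 / 0.5096
       = 0.7450

The evidence strengthens our belief in H.
Prior: 0.5330 → Posterior: 0.7450


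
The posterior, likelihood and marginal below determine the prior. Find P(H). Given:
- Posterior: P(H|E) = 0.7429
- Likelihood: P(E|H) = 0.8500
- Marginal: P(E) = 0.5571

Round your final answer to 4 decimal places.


From Bayes' theorem: P(H|E) = P(E|H) × P(H) / P(E)

Rearranging for P(H):
P(H) = P(H|E) × P(E) / P(E|H)
     = 0.7429 × 0.5571 / 0.8500
     = 0.41386959 / 0.8500
     = 0.4869


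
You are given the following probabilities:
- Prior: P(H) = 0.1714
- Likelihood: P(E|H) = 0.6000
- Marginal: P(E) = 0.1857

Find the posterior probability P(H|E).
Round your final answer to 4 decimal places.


Using Bayes' theorem:

P(H|E) = P(E|H) × P(H) / P(E)
       = 0.6000 × 0.1714 / 0.1857
       = 0.10284000 / 0.1857
       = 0.5538

The evidence strengthens our belief in H.
Prior: 0.1714 → Posterior: 0.5538


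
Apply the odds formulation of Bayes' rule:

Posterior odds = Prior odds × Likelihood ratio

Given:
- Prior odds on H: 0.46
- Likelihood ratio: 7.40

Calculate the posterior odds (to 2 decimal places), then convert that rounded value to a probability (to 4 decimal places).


Step 1: Calculate posterior odds
Posterior odds = Prior odds × LR
               = 0.46 × 7.40
               = 3.40

Step 2: Convert to probability
P(H|E) = Posterior odds / (1 + Posterior odds)
       = 3.40 / (1 + 3.40)
       = 3.40 / 4.40
       = 0.7727

The evidence increased P(H) from 0.3151 to 0.7727.


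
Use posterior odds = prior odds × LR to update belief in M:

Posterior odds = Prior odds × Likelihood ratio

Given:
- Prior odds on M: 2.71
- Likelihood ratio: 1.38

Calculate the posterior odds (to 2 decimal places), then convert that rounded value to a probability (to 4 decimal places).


Step 1: Calculate posterior odds
Posterior odds = Prior odds × LR
               = 2.71 × 1.38
               = 3.74

Step 2: Convert to probability
P(M|E) = Posterior odds / (1 + Posterior odds)
       = 3.74 / (1 + 3.74)
       = 3.74 / 4.74
       = 0.7890

The evidence increased P(M) from 0.7305 to 0.7890.


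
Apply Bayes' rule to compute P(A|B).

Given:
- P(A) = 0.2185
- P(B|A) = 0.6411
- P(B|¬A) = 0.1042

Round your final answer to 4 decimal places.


Bayes' theorem: P(A|B) = P(B|A) × P(A) / P(B)

Step 1: Calculate P(B) using law of total probability
P(B) = P(B|A)P(A) + P(B|¬A)P(¬A)
     = 0.6411 × 0.2185 + 0.1042 × 0.7815
     = 0.14008035 + 0.08143230
     = 0.22151265

Step 2: Apply Bayes' theorem
P(A|B) = P(B|A) × P(A) / P(B)
       = 0.14008035 / 0.22151265
       = 0.6324


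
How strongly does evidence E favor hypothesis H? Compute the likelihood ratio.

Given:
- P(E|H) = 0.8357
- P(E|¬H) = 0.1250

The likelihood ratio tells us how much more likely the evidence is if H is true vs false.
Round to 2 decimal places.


Likelihood Ratio (LR) = P(E|H) / P(E|¬H)

LR = 0.8357 / 0.1250
   = 6.69

The evidence is 6.69 times more likely if H is true than if H is false.
LR > 1, so observing E raises the odds in favor of H.


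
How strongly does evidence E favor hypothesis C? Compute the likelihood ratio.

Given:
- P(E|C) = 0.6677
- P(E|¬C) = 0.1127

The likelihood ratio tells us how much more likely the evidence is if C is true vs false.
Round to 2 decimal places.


Likelihood Ratio (LR) = P(E|C) / P(E|¬C)

LR = 0.6677 / 0.1127
   = 5.92

The evidence is 5.92 times more likely if C is true than if C is false.
LR > 1, so observing E raises the odds in favor of C.


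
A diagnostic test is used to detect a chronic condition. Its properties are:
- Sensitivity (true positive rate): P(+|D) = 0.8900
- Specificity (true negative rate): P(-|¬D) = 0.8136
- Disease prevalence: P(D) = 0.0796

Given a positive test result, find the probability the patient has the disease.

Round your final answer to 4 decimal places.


Let D = has disease, + = positive test

Given:
- P(D) = 0.0796 (prevalence)
- P(+|D) = 0.8900 (sensitivity)
- P(-|¬D) = 0.8136 (specificity)
- P(+|¬D) = 0.1864 (false positive rate = 1 - specificity)

Step 1: Find P(+)
P(+) = P(+|D)P(D) + P(+|¬D)P(¬D)
     = 0.8900 × 0.0796 + 0.1864 × 0.9204
     = 0.07084400 + 0.17156256
     = 0.24240656

Step 2: Apply Bayes' theorem for P(D|+)
P(D|+) = P(+|D)P(D) / P(+)
       = 0.07084400 / 0.24240656
       = 0.2923


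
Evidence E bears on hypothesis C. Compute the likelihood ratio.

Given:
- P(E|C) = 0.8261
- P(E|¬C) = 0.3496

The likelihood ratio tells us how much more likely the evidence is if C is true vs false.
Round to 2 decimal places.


Likelihood Ratio (LR) = P(E|C) / P(E|¬C)

LR = 0.8261 / 0.3496
   = 2.36

The evidence is 2.36 times more likely if C is true than if C is false.
Because LR exceeds 1, E is evidence for C.


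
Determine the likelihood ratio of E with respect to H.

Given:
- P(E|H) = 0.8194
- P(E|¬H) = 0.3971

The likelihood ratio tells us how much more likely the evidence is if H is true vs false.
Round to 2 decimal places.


Likelihood Ratio (LR) = P(E|H) / P(E|¬H)

LR = 0.8194 / 0.3971
   = 2.06

The evidence is 2.06 times more likely if H is true than if H is false.
LR > 1, so observing E raises the odds in favor of H.


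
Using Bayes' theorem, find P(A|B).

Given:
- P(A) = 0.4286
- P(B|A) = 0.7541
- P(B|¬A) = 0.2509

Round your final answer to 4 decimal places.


Bayes' theorem: P(A|B) = P(B|A) × P(A) / P(B)

Step 1: Calculate P(B) using law of total probability
P(B) = P(B|A)P(A) + P(B|¬A)P(¬A)
     = 0.7541 × 0.4286 + 0.2509 × 0.5714
     = 0.32320726 + 0.14336426
     = 0.46657152

Step 2: Apply Bayes' theorem
P(A|B) = P(B|A) × P(A) / P(B)
       = 0.32320726 / 0.46657152
       = 0.6927


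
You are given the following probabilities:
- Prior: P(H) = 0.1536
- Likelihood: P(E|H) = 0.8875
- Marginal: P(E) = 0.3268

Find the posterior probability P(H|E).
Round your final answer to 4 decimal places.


Using Bayes' theorem:

P(H|E) = P(E|H) × P(H) / P(E)
       = 0.8875 × 0.1536 / 0.3268
       = 0.13632000 / 0.3268
       = 0.4171

The evidence strengthens our belief in H.
Prior: 0.1536 → Posterior: 0.4171


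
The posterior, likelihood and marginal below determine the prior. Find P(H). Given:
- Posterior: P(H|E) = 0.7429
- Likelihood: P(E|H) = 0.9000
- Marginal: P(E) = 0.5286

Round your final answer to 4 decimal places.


From Bayes' theorem: P(H|E) = P(E|H) × P(H) / P(E)

Rearranging for P(H):
P(H) = P(H|E) × P(E) / P(E|H)
     = 0.7429 × 0.5286 / 0.9000
     = 0.39269694 / 0.9000
     = 0.4363


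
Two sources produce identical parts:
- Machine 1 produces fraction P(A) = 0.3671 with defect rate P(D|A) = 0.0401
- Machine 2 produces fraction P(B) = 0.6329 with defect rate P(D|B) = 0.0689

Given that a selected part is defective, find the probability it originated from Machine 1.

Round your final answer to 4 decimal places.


Let A = from Machine 1, D = defective

Given:
- P(A) = 0.3671, P(B) = 0.6329
- P(D|A) = 0.0401, P(D|B) = 0.0689

Step 1: Find P(D)
P(D) = P(D|A)P(A) + P(D|B)P(B)
     = 0.0401 × 0.3671 + 0.0689 × 0.6329
     = 0.01472071 + 0.04360681
     = 0.05832752

Step 2: Apply Bayes' theorem
P(A|D) = P(D|A)P(A) / P(D)
       = 0.01472071 / 0.05832752
       = 0.2524
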